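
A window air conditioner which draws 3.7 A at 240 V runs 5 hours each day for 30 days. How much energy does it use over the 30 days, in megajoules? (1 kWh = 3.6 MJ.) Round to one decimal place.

479.5 MJ

Power = 3.7 A × 240 V = 888 W = 0.888 kW
Runtime = 5 h/day × 30 days = 150 h
Energy = 0.888 kW × 150 h = 133.2 kWh
= 133.2 × 3.6 MJ = 479.5 MJ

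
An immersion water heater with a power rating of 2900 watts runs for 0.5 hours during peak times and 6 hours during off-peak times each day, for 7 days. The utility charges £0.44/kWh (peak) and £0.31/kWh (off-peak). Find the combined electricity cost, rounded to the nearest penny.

Peak energy = 2.9 kW × 0.5 h × 7 = 10.15 kWh
Off-peak energy = 2.9 kW × 6 h × 7 = 121.8 kWh
Cost = 10.15 × £0.44 + 121.8 × £0.31 = £4.466 + £37.758 = £42.22

£42.22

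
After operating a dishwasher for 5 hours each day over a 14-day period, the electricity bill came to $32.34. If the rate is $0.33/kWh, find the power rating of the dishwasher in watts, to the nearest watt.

Energy = $32.34 ÷ $0.33/kWh = 98 kWh
Runtime = 5 h/day × 14 days = 70 h
Power = 98 kWh ÷ 70 h = 1.4 kW = 1400 W

1400 W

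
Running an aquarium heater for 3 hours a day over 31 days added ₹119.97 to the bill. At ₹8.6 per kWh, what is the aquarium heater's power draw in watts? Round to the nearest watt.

150 W

Energy = ₹119.97 ÷ ₹8.6/kWh = 13.95 kWh
Runtime = 3 h/day × 31 days = 93 h
Power = 13.95 kWh ÷ 93 h = 0.15 kW = 150 W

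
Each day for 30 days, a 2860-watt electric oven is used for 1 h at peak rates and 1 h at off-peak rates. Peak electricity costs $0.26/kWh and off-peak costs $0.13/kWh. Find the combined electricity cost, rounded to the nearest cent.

Peak energy = 2.86 kW × 1 h × 30 = 85.8 kWh
Off-peak energy = 2.86 kW × 1 h × 30 = 85.8 kWh
Cost = 85.8 × $0.26 + 85.8 × $0.13 = $22.308 + $11.154 = $33.46

$33.46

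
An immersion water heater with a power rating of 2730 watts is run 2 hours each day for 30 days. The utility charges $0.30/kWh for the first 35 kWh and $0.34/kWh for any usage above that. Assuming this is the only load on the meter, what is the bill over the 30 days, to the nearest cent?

Runtime = 2 h/day × 30 days = 60 h
Energy = 2.73 kW × 60 h = 163.8 kWh
Tier 1 (0–35 kWh): 35 × $0.30 = $10.5
Above 35 kWh: 128.8 × $0.34 = $43.792
Bill = $54.29

$54.29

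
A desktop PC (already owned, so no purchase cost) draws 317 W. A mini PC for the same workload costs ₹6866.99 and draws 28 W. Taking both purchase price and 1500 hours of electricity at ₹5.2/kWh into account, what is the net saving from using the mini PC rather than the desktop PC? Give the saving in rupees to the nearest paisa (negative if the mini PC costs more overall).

-₹4612.79

desktop PC: ₹0.00 + (317/1000) kW × 1500 h × ₹5.2 = ₹0.00 + ₹2472.6 = ₹2472.6
mini PC: ₹6866.99 + (28/1000) kW × 1500 h × ₹5.2 = ₹6866.99 + ₹218.4 = ₹7085.39
Saving = ₹2472.6 − ₹7085.39 = −₹4612.79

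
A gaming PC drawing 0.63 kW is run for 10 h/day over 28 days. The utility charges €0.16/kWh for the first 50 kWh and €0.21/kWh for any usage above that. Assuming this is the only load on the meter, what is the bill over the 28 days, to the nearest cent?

€34.54

Runtime = 10 h/day × 28 days = 280 h
Energy = 0.63 kW × 280 h = 176.4 kWh
Tier 1 (0–50 kWh): 50 × €0.16 = €8
Above 50 kWh: 126.4 × €0.21 = €26.544
Bill = €34.54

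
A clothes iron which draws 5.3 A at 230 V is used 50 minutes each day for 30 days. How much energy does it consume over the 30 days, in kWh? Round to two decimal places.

30.48 kWh

Power = 5.3 A × 230 V = 1219 W = 1.219 kW
Runtime = 50 min × 30 = 1500 min = 25 h
Energy = 1.219 kW × 25 h = 30.475 kWh ≈ 30.48 kWh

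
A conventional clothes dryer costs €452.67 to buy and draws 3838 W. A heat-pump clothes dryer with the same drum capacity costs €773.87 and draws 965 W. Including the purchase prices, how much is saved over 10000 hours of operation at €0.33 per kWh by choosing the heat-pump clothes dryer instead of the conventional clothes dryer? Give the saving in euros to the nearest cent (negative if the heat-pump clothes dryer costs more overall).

€9159.70

conventional clothes dryer: €452.67 + (3838/1000) kW × 10000 h × €0.33 = €452.67 + €12665.4 = €13118.07
heat-pump clothes dryer: €773.87 + (965/1000) kW × 10000 h × €0.33 = €773.87 + €3184.5 = €3958.37
Saving = €13118.07 − €3958.37 = €9159.7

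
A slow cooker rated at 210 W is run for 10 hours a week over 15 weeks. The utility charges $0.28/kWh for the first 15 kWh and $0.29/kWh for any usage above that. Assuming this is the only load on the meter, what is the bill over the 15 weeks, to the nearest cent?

Runtime = 10 h/week × 15 weeks = 150 h
Energy = 0.21 kW × 150 h = 31.5 kWh
Tier 1 (0–15 kWh): 15 × $0.28 = $4.2
Above 15 kWh: 16.5 × $0.29 = $4.785
Bill = $8.99

$8.99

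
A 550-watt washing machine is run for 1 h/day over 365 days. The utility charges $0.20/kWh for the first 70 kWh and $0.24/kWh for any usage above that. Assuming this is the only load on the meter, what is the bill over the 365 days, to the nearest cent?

Runtime = 1 h/day × 365 days = 365 h
Energy = 0.55 kW × 365 h = 200.75 kWh
Tier 1 (0–70 kWh): 70 × $0.20 = $14
Above 70 kWh: 130.75 × $0.24 = $31.38
Bill = $45.38

$45.38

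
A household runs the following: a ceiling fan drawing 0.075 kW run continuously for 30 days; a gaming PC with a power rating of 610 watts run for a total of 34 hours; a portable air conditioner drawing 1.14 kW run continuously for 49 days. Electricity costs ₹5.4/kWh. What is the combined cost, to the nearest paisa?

ceiling fan: Runtime = 24 h × 30 = 720 h
ceiling fan: 0.075 kW × 720 h = 54 kWh
gaming PC: 0.61 kW × 34 h = 20.74 kWh
portable air conditioner: Runtime = 24 h × 49 = 1176 h
portable air conditioner: 1.14 kW × 1176 h = 1340.64 kWh
Total energy = 1415.38 kWh
Cost = 1415.38 × ₹5.4 = ₹7643.05

₹7643.05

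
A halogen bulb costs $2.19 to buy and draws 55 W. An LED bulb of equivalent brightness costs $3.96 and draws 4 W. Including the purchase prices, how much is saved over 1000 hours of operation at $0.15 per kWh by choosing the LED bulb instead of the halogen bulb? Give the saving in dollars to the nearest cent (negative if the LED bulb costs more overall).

$5.88

halogen bulb: $2.19 + (55/1000) kW × 1000 h × $0.15 = $2.19 + $8.25 = $10.44
LED bulb: $3.96 + (4/1000) kW × 1000 h × $0.15 = $3.96 + $0.6 = $4.56
Saving = $10.44 − $4.56 = $5.88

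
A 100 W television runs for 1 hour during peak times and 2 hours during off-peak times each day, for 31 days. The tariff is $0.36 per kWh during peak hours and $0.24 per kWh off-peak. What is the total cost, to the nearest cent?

$2.60

Peak energy = 0.1 kW × 1 h × 31 = 3.1 kWh
Off-peak energy = 0.1 kW × 2 h × 31 = 6.2 kWh
Cost = 3.1 × $0.36 + 6.2 × $0.24 = $1.116 + $1.488 = $2.60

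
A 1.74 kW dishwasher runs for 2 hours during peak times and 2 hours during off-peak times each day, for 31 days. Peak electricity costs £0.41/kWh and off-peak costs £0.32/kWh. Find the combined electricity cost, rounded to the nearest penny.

£78.75

Peak energy = 1.74 kW × 2 h × 31 = 107.88 kWh
Off-peak energy = 1.74 kW × 2 h × 31 = 107.88 kWh
Cost = 107.88 × £0.41 + 107.88 × £0.32 = £44.2308 + £34.5216 = £78.75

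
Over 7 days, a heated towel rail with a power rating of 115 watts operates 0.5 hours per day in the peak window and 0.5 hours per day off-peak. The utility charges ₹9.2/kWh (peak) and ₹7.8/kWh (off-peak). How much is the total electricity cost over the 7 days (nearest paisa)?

₹6.84

Peak energy = 0.115 kW × 0.5 h × 7 = 0.4025 kWh
Off-peak energy = 0.115 kW × 0.5 h × 7 = 0.4025 kWh
Cost = 0.4025 × ₹9.2 + 0.4025 × ₹7.8 = ₹3.703 + ₹3.1395 = ₹6.84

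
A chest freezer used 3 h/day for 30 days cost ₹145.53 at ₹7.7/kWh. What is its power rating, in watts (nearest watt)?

Energy = ₹145.53 ÷ ₹7.7/kWh = 18.9 kWh
Runtime = 3 h/day × 30 days = 90 h
Power = 18.9 kWh ÷ 90 h = 0.21 kW = 210 W

210 W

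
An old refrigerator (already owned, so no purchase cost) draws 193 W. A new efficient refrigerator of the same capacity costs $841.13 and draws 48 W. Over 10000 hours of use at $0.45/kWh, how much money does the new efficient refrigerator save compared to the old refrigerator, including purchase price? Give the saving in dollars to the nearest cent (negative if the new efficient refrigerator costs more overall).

-$188.63

old refrigerator: $0.00 + (193/1000) kW × 10000 h × $0.45 = $0.00 + $868.5 = $868.5
new efficient refrigerator: $841.13 + (48/1000) kW × 10000 h × $0.45 = $841.13 + $216 = $1057.13
Saving = $868.5 − $1057.13 = −$188.63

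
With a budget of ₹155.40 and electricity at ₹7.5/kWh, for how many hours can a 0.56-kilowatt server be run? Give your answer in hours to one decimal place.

37.0 h

Energy available = ₹155.40 ÷ ₹7.5/kWh = 20.72 kWh
Hours = 20.72 kWh ÷ 0.56 kW = 37.0 h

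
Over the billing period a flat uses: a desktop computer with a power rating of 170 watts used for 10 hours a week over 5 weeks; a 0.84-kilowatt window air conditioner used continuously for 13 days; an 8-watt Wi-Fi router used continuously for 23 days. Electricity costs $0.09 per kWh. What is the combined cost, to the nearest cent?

$24.75

desktop computer: Runtime = 10 h/week × 5 weeks = 50 h
desktop computer: 0.17 kW × 50 h = 8.5 kWh
window air conditioner: Runtime = 24 h × 13 = 312 h
window air conditioner: 0.84 kW × 312 h = 262.08 kWh
Wi-Fi router: Runtime = 24 h × 23 = 552 h
Wi-Fi router: 0.008 kW × 552 h = 4.416 kWh
Total energy = 274.996 kWh
Cost = 274.996 × $0.09 = $24.75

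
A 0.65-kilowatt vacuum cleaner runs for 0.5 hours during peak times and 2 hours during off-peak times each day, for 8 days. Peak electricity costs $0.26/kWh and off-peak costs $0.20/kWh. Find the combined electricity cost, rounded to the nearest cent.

Peak energy = 0.65 kW × 0.5 h × 8 = 2.6 kWh
Off-peak energy = 0.65 kW × 2 h × 8 = 10.4 kWh
Cost = 2.6 × $0.26 + 10.4 × $0.20 = $0.676 + $2.08 = $2.76

$2.76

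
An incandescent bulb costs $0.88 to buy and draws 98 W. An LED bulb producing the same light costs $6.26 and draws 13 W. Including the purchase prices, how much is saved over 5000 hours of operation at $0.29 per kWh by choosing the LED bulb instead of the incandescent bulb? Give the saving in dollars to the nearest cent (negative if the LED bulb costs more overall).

$117.87

incandescent bulb: $0.88 + (98/1000) kW × 5000 h × $0.29 = $0.88 + $142.1 = $142.98
LED bulb: $6.26 + (13/1000) kW × 5000 h × $0.29 = $6.26 + $18.85 = $25.11
Saving = $142.98 − $25.11 = $117.87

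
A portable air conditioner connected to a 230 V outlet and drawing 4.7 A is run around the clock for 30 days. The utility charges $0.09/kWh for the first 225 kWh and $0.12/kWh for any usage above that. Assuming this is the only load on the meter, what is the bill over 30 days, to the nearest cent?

Power = 4.7 A × 230 V = 1081 W = 1.081 kW
Runtime = 24 h × 30 = 720 h
Energy = 1.081 kW × 720 h = 778.32 kWh
Tier 1 (0–225 kWh): 225 × $0.09 = $20.25
Above 225 kWh: 553.32 × $0.12 = $66.3984
Bill = $86.65

$86.65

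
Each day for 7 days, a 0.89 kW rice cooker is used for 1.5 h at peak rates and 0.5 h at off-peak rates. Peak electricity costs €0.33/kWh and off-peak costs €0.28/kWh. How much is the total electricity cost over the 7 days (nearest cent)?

Peak energy = 0.89 kW × 1.5 h × 7 = 9.345 kWh
Off-peak energy = 0.89 kW × 0.5 h × 7 = 3.115 kWh
Cost = 9.345 × €0.33 + 3.115 × €0.28 = €3.08385 + €0.8722 = €3.96

€3.96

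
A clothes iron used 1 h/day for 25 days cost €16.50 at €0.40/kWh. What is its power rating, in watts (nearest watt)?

1650 W

Energy = €16.50 ÷ €0.40/kWh = 41.25 kWh
Runtime = 1 h/day × 25 days = 25 h
Power = 41.25 kWh ÷ 25 h = 1.65 kW = 1650 W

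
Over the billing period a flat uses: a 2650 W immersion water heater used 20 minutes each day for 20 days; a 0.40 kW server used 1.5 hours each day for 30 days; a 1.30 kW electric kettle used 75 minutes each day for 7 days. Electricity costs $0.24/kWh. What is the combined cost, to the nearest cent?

immersion water heater: Runtime = 20 min × 20 = 400 min = 6.666666… h
immersion water heater: 2.65 kW × 6.666666… h = 17.666666… kWh
server: Runtime = 1.5 h/day × 30 days = 45 h
server: 0.4 kW × 45 h = 18 kWh
electric kettle: Runtime = 75 min × 7 = 525 min = 8.75 h
electric kettle: 1.3 kW × 8.75 h = 11.375 kWh
Total energy = 47.041666… kWh
Cost = 47.041666… × $0.24 = $11.29

$11.29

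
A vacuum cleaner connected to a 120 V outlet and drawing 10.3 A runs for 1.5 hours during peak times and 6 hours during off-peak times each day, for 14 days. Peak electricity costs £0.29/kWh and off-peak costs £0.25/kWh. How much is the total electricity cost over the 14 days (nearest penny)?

£33.48

Power = 10.3 A × 120 V = 1236 W = 1.236 kW
Peak energy = 1.236 kW × 1.5 h × 14 = 25.956 kWh
Off-peak energy = 1.236 kW × 6 h × 14 = 103.824 kWh
Cost = 25.956 × £0.29 + 103.824 × £0.25 = £7.52724 + £25.956 = £33.48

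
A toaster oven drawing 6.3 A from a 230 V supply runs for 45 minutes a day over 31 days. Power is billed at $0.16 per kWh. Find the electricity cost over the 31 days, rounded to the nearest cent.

Power = 6.3 A × 230 V = 1449 W = 1.449 kW
Runtime = 45 min × 31 = 1395 min = 23.25 h
Energy = 1.449 kW × 23.25 h = 33.68925 kWh
Cost = 33.68925 kWh × $0.16/kWh = $5.39

$5.39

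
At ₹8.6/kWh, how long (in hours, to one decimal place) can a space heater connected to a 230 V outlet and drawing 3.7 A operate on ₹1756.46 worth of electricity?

240.0 h

Power = 3.7 A × 230 V = 851 W = 0.851 kW
Energy available = ₹1756.46 ÷ ₹8.6/kWh = 204.2395 kWh
Hours = 204.2395 kWh ÷ 0.851 kW = 240.0 h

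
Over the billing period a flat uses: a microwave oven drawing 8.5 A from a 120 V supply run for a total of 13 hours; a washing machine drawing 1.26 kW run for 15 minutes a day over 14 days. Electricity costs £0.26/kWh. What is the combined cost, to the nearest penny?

microwave oven: Power = 8.5 A × 120 V = 1020 W = 1.02 kW
microwave oven: 1.02 kW × 13 h = 13.26 kWh
washing machine: Runtime = 15 min × 14 = 210 min = 3.5 h
washing machine: 1.26 kW × 3.5 h = 4.41 kWh
Total energy = 17.67 kWh
Cost = 17.67 × £0.26 = £4.59

£4.59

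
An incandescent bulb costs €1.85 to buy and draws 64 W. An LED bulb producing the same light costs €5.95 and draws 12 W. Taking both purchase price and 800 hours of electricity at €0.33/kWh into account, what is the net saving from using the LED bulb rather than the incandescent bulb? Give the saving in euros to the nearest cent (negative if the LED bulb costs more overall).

€9.63

incandescent bulb: €1.85 + (64/1000) kW × 800 h × €0.33 = €1.85 + €16.896 = €18.746
LED bulb: €5.95 + (12/1000) kW × 800 h × €0.33 = €5.95 + €3.168 = €9.118
Saving = €18.746 − €9.118 = €9.628 → €9.63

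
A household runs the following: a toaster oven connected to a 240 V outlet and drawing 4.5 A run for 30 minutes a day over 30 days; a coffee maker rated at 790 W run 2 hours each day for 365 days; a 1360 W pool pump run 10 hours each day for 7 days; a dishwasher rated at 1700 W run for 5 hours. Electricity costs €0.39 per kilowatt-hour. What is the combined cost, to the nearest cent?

toaster oven: Power = 4.5 A × 240 V = 1080 W = 1.08 kW
toaster oven: Runtime = 30 min × 30 = 900 min = 15 h
toaster oven: 1.08 kW × 15 h = 16.2 kWh
coffee maker: Runtime = 2 h/day × 365 days = 730 h
coffee maker: 0.79 kW × 730 h = 576.7 kWh
pool pump: Runtime = 10 h/day × 7 days = 70 h
pool pump: 1.36 kW × 70 h = 95.2 kWh
dishwasher: 1.7 kW × 5 h = 8.5 kWh
Total energy = 696.6 kWh
Cost = 696.6 × €0.39 = €271.67

€271.67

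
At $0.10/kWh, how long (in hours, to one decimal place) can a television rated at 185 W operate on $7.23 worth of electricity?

390.8 h

Energy available = $7.23 ÷ $0.10/kWh = 72.3 kWh
Hours = 72.3 kWh ÷ 0.185 kW = 390.8 h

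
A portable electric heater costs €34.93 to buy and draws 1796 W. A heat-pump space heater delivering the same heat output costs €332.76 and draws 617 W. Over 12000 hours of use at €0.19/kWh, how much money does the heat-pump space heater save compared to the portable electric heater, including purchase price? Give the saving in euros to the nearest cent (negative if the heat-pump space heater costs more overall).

portable electric heater: €34.93 + (1796/1000) kW × 12000 h × €0.19 = €34.93 + €4094.88 = €4129.81
heat-pump space heater: €332.76 + (617/1000) kW × 12000 h × €0.19 = €332.76 + €1406.76 = €1739.52
Saving = €4129.81 − €1739.52 = €2390.29

€2390.29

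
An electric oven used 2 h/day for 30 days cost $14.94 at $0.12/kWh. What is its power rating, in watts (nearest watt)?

Energy = $14.94 ÷ $0.12/kWh = 124.5 kWh
Runtime = 2 h/day × 30 days = 60 h
Power = 124.5 kWh ÷ 60 h = 2.075 kW = 2075 W

2075 W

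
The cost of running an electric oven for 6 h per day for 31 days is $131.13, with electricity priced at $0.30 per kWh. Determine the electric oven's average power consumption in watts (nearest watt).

Energy = $131.13 ÷ $0.30/kWh = 437.1 kWh
Runtime = 6 h/day × 31 days = 186 h
Power = 437.1 kWh ÷ 186 h = 2.35 kW = 2350 W

2350 W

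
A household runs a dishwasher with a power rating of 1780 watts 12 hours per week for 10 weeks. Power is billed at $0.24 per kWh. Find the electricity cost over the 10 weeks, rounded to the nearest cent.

Runtime = 12 h/week × 10 weeks = 120 h
Energy = 1.78 kW × 120 h = 213.6 kWh
Cost = 213.6 kWh × $0.24/kWh = $51.26

$51.26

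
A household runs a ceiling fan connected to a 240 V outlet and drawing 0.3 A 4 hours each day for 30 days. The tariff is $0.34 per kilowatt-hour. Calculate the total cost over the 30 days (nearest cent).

$2.94

Power = 0.3 A × 240 V = 72 W = 0.072 kW
Runtime = 4 h/day × 30 days = 120 h
Energy = 0.072 kW × 120 h = 8.64 kWh
Cost = 8.64 kWh × $0.34/kWh = $2.94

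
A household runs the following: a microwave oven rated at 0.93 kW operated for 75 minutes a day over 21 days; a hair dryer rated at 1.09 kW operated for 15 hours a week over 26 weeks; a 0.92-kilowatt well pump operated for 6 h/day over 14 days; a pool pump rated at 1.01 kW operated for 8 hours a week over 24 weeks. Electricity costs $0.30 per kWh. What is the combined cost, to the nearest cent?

microwave oven: Runtime = 75 min × 21 = 1575 min = 26.25 h
microwave oven: 0.93 kW × 26.25 h = 24.4125 kWh
hair dryer: Runtime = 15 h/week × 26 weeks = 390 h
hair dryer: 1.09 kW × 390 h = 425.1 kWh
well pump: Runtime = 6 h/day × 14 days = 84 h
well pump: 0.92 kW × 84 h = 77.28 kWh
pool pump: Runtime = 8 h/week × 24 weeks = 192 h
pool pump: 1.01 kW × 192 h = 193.92 kWh
Total energy = 720.7125 kWh
Cost = 720.7125 × $0.30 = $216.21

$216.21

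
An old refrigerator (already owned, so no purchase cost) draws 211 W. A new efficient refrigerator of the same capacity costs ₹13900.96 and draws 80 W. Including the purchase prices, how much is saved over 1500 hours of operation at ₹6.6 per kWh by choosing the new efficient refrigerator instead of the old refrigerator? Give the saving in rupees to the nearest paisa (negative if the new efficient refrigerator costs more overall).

-₹12604.06

old refrigerator: ₹0.00 + (211/1000) kW × 1500 h × ₹6.6 = ₹0.00 + ₹2088.9 = ₹2088.9
new efficient refrigerator: ₹13900.96 + (80/1000) kW × 1500 h × ₹6.6 = ₹13900.96 + ₹792 = ₹14692.96
Saving = ₹2088.9 − ₹14692.96 = −₹12604.06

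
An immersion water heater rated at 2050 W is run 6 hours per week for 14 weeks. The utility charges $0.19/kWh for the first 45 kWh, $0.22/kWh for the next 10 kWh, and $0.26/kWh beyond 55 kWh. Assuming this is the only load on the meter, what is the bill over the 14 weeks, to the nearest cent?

Runtime = 6 h/week × 14 weeks = 84 h
Energy = 2.05 kW × 84 h = 172.2 kWh
Tier 1 (0–45 kWh): 45 × $0.19 = $8.55
Tier 2 (45–55 kWh): 10 × $0.22 = $2.2
Above 55 kWh: 117.2 × $0.26 = $30.472
Bill = $41.22

$41.22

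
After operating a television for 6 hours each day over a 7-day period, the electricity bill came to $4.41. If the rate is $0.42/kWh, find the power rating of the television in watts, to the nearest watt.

Energy = $4.41 ÷ $0.42/kWh = 10.5 kWh
Runtime = 6 h/day × 7 days = 42 h
Power = 10.5 kWh ÷ 42 h = 0.25 kW = 250 W

250 W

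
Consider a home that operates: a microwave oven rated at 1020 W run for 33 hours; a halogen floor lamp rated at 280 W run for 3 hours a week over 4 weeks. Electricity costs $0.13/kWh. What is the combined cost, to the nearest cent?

$4.81

microwave oven: 1.02 kW × 33 h = 33.66 kWh
halogen floor lamp: Runtime = 3 h/week × 4 weeks = 12 h
halogen floor lamp: 0.28 kW × 12 h = 3.36 kWh
Total energy = 37.02 kWh
Cost = 37.02 × $0.13 = $4.81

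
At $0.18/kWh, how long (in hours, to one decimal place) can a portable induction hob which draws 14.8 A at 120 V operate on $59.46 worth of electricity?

186.0 h

Power = 14.8 A × 120 V = 1776 W = 1.776 kW
Energy available = $59.46 ÷ $0.18/kWh = 330.3333 kWh
Hours = 330.3333 kWh ÷ 1.776 kW = 186.0 h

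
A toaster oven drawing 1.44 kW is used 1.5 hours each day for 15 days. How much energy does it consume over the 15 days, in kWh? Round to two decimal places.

Runtime = 1.5 h/day × 15 days = 22.5 h
Energy = 1.44 kW × 22.5 h = 32.4 kWh

32.40 kWh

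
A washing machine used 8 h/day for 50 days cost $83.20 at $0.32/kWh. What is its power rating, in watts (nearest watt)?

Energy = $83.20 ÷ $0.32/kWh = 260 kWh
Runtime = 8 h/day × 50 days = 400 h
Power = 260 kWh ÷ 400 h = 0.65 kW = 650 W

650 W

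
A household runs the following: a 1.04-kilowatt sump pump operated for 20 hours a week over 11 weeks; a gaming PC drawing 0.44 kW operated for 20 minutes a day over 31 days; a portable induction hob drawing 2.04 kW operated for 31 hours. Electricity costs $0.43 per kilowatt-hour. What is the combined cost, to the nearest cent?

sump pump: Runtime = 20 h/week × 11 weeks = 220 h
sump pump: 1.04 kW × 220 h = 228.8 kWh
gaming PC: Runtime = 20 min × 31 = 620 min = 10.333333… h
gaming PC: 0.44 kW × 10.333333… h = 4.546666… kWh
portable induction hob: 2.04 kW × 31 h = 63.24 kWh
Total energy = 296.586666… kWh
Cost = 296.586666… × $0.43 = $127.53

$127.53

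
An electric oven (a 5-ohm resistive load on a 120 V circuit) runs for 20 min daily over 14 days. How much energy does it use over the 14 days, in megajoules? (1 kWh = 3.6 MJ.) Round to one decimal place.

48.4 MJ

Power = V²/R = 120²/5 = 2880 W = 2.88 kW
Runtime = 20 min × 14 = 280 min = 4.666666… h
Energy = 2.88 kW × 4.666666… h = 13.44 kWh
= 13.44 × 3.6 MJ = 48.4 MJ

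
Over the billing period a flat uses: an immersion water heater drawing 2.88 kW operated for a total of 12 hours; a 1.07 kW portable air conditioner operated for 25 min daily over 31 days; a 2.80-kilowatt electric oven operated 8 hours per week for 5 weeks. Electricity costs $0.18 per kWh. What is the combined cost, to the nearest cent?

immersion water heater: 2.88 kW × 12 h = 34.56 kWh
portable air conditioner: Runtime = 25 min × 31 = 775 min = 12.916666… h
portable air conditioner: 1.07 kW × 12.916666… h = 13.820833… kWh
electric oven: Runtime = 8 h/week × 5 weeks = 40 h
electric oven: 2.8 kW × 40 h = 112 kWh
Total energy = 160.380833… kWh
Cost = 160.380833… × $0.18 = $28.87

$28.87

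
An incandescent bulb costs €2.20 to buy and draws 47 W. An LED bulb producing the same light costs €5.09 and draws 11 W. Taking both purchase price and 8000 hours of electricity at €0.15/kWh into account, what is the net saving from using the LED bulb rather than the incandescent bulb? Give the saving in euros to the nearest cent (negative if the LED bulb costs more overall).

€40.31

incandescent bulb: €2.20 + (47/1000) kW × 8000 h × €0.15 = €2.20 + €56.4 = €58.6
LED bulb: €5.09 + (11/1000) kW × 8000 h × €0.15 = €5.09 + €13.2 = €18.29
Saving = €58.6 − €18.29 = €40.31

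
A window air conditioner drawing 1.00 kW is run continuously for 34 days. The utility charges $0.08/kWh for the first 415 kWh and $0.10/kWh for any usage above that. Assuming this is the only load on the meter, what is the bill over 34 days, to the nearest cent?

Runtime = 24 h × 34 = 816 h
Energy = 1 kW × 816 h = 816 kWh
Tier 1 (0–415 kWh): 415 × $0.08 = $33.2
Above 415 kWh: 401 × $0.10 = $40.1
Bill = $73.30

$73.30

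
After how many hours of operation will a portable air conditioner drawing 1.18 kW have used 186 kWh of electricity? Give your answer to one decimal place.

Hours = 186 kWh ÷ 1.18 kW = 157.6 h

157.6 h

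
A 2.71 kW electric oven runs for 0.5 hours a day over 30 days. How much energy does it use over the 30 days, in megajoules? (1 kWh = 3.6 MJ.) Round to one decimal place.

146.3 MJ

Runtime = 0.5 h/day × 30 days = 15 h
Energy = 2.71 kW × 15 h = 40.65 kWh
= 40.65 × 3.6 MJ = 146.3 MJ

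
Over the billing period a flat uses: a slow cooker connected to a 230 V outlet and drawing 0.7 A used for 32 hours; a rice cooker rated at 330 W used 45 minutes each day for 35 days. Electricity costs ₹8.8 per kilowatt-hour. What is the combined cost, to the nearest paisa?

slow cooker: Power = 0.7 A × 230 V = 161 W = 0.161 kW
slow cooker: 0.161 kW × 32 h = 5.152 kWh
rice cooker: Runtime = 45 min × 35 = 1575 min = 26.25 h
rice cooker: 0.33 kW × 26.25 h = 8.6625 kWh
Total energy = 13.8145 kWh
Cost = 13.8145 × ₹8.8 = ₹121.57

₹121.57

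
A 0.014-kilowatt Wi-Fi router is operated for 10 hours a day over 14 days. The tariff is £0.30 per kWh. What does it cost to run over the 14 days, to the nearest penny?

£0.59

Runtime = 10 h/day × 14 days = 140 h
Energy = 0.014 kW × 140 h = 1.96 kWh
Cost = 1.96 kWh × £0.30/kWh = £0.59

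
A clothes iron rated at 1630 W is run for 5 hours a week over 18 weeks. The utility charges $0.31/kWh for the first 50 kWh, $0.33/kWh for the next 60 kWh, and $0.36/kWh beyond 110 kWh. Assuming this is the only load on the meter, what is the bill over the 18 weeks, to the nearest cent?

$48.51

Runtime = 5 h/week × 18 weeks = 90 h
Energy = 1.63 kW × 90 h = 146.7 kWh
Tier 1 (0–50 kWh): 50 × $0.31 = $15.5
Tier 2 (50–110 kWh): 60 × $0.33 = $19.8
Above 110 kWh: 36.7 × $0.36 = $13.212
Bill = $48.51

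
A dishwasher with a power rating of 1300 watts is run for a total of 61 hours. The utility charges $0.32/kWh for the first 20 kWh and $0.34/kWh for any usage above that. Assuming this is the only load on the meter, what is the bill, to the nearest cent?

Energy = 1.3 kW × 61 h = 79.3 kWh
Tier 1 (0–20 kWh): 20 × $0.32 = $6.4
Above 20 kWh: 59.3 × $0.34 = $20.162
Bill = $26.56

$26.56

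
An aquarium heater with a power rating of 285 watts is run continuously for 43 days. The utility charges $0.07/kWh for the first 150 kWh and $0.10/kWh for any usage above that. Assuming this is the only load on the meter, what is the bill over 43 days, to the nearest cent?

$24.91

Runtime = 24 h × 43 = 1032 h
Energy = 0.285 kW × 1032 h = 294.12 kWh
Tier 1 (0–150 kWh): 150 × $0.07 = $10.5
Above 150 kWh: 144.12 × $0.10 = $14.412
Bill = $24.91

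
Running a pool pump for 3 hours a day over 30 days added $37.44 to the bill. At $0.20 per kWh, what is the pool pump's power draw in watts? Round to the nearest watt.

Energy = $37.44 ÷ $0.20/kWh = 187.2 kWh
Runtime = 3 h/day × 30 days = 90 h
Power = 187.2 kWh ÷ 90 h = 2.08 kW = 2080 W

2080 W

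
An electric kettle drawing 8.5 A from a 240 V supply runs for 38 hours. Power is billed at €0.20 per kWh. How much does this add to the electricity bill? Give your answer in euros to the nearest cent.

Power = 8.5 A × 240 V = 2040 W = 2.04 kW
Energy = 2.04 kW × 38 h = 77.52 kWh
Cost = 77.52 kWh × €0.20/kWh = €15.50

€15.50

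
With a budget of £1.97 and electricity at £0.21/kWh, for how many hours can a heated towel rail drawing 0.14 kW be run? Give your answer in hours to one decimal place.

67.0 h

Energy available = £1.97 ÷ £0.21/kWh = 9.381 kWh
Hours = 9.381 kWh ÷ 0.14 kW = 67.0 h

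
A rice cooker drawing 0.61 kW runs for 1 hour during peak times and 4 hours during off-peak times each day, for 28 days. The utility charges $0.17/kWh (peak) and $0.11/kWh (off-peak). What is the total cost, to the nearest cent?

$10.42

Peak energy = 0.61 kW × 1 h × 28 = 17.08 kWh
Off-peak energy = 0.61 kW × 4 h × 28 = 68.32 kWh
Cost = 17.08 × $0.17 + 68.32 × $0.11 = $2.9036 + $7.5152 = $10.42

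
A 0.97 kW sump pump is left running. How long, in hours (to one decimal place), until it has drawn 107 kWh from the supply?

Hours = 107 kWh ÷ 0.97 kW = 110.3 h

110.3 h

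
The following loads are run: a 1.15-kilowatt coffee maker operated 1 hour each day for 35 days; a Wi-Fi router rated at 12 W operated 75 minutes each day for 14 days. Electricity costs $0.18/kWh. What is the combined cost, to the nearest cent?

$7.28

coffee maker: Runtime = 1 h/day × 35 days = 35 h
coffee maker: 1.15 kW × 35 h = 40.25 kWh
Wi-Fi router: Runtime = 75 min × 14 = 1050 min = 17.5 h
Wi-Fi router: 0.012 kW × 17.5 h = 0.21 kWh
Total energy = 40.46 kWh
Cost = 40.46 × $0.18 = $7.28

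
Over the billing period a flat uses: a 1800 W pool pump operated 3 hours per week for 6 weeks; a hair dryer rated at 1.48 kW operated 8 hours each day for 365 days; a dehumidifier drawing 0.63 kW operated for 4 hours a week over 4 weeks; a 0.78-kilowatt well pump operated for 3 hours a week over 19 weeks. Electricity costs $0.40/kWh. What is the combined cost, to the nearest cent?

pool pump: Runtime = 3 h/week × 6 weeks = 18 h
pool pump: 1.8 kW × 18 h = 32.4 kWh
hair dryer: Runtime = 8 h/day × 365 days = 2920 h
hair dryer: 1.48 kW × 2920 h = 4321.6 kWh
dehumidifier: Runtime = 4 h/week × 4 weeks = 16 h
dehumidifier: 0.63 kW × 16 h = 10.08 kWh
well pump: Runtime = 3 h/week × 19 weeks = 57 h
well pump: 0.78 kW × 57 h = 44.46 kWh
Total energy = 4408.54 kWh
Cost = 4408.54 × $0.40 = $1763.42

$1763.42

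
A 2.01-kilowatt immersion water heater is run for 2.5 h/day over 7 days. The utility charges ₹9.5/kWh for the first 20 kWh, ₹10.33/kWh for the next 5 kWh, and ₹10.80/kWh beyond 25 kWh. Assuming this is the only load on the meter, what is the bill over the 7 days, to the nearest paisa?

₹351.54

Runtime = 2.5 h/day × 7 days = 17.5 h
Energy = 2.01 kW × 17.5 h = 35.175 kWh
Tier 1 (0–20 kWh): 20 × ₹9.5 = ₹190
Tier 2 (20–25 kWh): 5 × ₹10.33 = ₹51.65
Above 25 kWh: 10.175 × ₹10.80 = ₹109.89
Bill = ₹351.54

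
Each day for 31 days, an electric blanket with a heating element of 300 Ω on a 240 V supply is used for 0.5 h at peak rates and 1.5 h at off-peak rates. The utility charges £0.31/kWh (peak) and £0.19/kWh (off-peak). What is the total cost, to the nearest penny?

Power = V²/R = 240²/300 = 192 W = 0.192 kW
Peak energy = 0.192 kW × 0.5 h × 31 = 2.976 kWh
Off-peak energy = 0.192 kW × 1.5 h × 31 = 8.928 kWh
Cost = 2.976 × £0.31 + 8.928 × £0.19 = £0.92256 + £1.69632 = £2.62

£2.62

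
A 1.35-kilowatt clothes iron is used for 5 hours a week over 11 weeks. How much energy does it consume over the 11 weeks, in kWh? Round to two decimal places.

74.25 kWh

Runtime = 5 h/week × 11 weeks = 55 h
Energy = 1.35 kW × 55 h = 74.25 kWh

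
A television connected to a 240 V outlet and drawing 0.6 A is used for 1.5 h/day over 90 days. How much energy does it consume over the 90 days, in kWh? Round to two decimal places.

Power = 0.6 A × 240 V = 144 W = 0.144 kW
Runtime = 1.5 h/day × 90 days = 135 h
Energy = 0.144 kW × 135 h = 19.44 kWh

19.44 kWh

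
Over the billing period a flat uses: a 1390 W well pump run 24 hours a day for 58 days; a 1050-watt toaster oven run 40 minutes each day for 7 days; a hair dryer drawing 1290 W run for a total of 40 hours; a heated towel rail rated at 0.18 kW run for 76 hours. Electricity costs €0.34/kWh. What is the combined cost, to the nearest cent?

€681.72

well pump: Runtime = 24 h × 58 = 1392 h
well pump: 1.39 kW × 1392 h = 1934.88 kWh
toaster oven: Runtime = 40 min × 7 = 280 min = 4.666666… h
toaster oven: 1.05 kW × 4.666666… h = 4.9 kWh
hair dryer: 1.29 kW × 40 h = 51.6 kWh
heated towel rail: 0.18 kW × 76 h = 13.68 kWh
Total energy = 2005.06 kWh
Cost = 2005.06 × €0.34 = €681.72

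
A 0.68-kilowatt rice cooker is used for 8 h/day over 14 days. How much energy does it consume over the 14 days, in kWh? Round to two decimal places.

76.16 kWh

Runtime = 8 h/day × 14 days = 112 h
Energy = 0.68 kW × 112 h = 76.16 kWh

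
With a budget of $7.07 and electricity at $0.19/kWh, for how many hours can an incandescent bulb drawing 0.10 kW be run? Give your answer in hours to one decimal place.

Energy available = $7.07 ÷ $0.19/kWh = 37.2105 kWh
Hours = 37.2105 kWh ÷ 0.1 kW = 372.1 h

372.1 h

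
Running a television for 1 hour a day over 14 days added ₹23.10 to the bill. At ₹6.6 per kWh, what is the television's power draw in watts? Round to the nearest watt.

Energy = ₹23.10 ÷ ₹6.6/kWh = 3.5 kWh
Runtime = 1 h/day × 14 days = 14 h
Power = 3.5 kWh ÷ 14 h = 0.25 kW = 250 W

250 W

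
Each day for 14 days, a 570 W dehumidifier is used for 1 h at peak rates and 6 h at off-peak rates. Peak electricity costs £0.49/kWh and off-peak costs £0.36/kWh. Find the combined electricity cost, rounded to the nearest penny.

£21.15

Peak energy = 0.57 kW × 1 h × 14 = 7.98 kWh
Off-peak energy = 0.57 kW × 6 h × 14 = 47.88 kWh
Cost = 7.98 × £0.49 + 47.88 × £0.36 = £3.9102 + £17.2368 = £21.15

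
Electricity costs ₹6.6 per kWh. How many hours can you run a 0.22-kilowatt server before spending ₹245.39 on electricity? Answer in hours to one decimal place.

Energy available = ₹245.39 ÷ ₹6.6/kWh = 37.1803 kWh
Hours = 37.1803 kWh ÷ 0.22 kW = 169.0 h

169.0 h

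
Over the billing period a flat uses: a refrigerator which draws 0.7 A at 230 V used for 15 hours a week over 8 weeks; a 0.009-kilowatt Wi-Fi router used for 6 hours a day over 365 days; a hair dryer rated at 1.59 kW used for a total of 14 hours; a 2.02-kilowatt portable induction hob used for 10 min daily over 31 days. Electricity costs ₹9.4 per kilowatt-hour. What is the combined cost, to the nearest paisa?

refrigerator: Power = 0.7 A × 230 V = 161 W = 0.161 kW
refrigerator: Runtime = 15 h/week × 8 weeks = 120 h
refrigerator: 0.161 kW × 120 h = 19.32 kWh
Wi-Fi router: Runtime = 6 h/day × 365 days = 2190 h
Wi-Fi router: 0.009 kW × 2190 h = 19.71 kWh
hair dryer: 1.59 kW × 14 h = 22.26 kWh
portable induction hob: Runtime = 10 min × 31 = 310 min = 5.166666… h
portable induction hob: 2.02 kW × 5.166666… h = 10.436666… kWh
Total energy = 71.726666… kWh
Cost = 71.726666… × ₹9.4 = ₹674.23

₹674.23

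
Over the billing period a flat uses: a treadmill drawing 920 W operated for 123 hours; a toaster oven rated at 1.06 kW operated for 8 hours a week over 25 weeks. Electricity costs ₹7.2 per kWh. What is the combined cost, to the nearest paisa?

treadmill: 0.92 kW × 123 h = 113.16 kWh
toaster oven: Runtime = 8 h/week × 25 weeks = 200 h
toaster oven: 1.06 kW × 200 h = 212 kWh
Total energy = 325.16 kWh
Cost = 325.16 × ₹7.2 = ₹2341.15

₹2341.15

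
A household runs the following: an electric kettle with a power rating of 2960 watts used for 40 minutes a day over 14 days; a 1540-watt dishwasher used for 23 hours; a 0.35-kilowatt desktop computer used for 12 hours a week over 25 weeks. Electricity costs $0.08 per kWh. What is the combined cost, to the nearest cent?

$13.44

electric kettle: Runtime = 40 min × 14 = 560 min = 9.333333… h
electric kettle: 2.96 kW × 9.333333… h = 27.626666… kWh
dishwasher: 1.54 kW × 23 h = 35.42 kWh
desktop computer: Runtime = 12 h/week × 25 weeks = 300 h
desktop computer: 0.35 kW × 300 h = 105 kWh
Total energy = 168.046666… kWh
Cost = 168.046666… × $0.08 = $13.44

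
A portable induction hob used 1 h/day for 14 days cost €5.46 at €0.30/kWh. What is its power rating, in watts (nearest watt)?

1300 W

Energy = €5.46 ÷ €0.30/kWh = 18.2 kWh
Runtime = 1 h/day × 14 days = 14 h
Power = 18.2 kWh ÷ 14 h = 1.3 kW = 1300 W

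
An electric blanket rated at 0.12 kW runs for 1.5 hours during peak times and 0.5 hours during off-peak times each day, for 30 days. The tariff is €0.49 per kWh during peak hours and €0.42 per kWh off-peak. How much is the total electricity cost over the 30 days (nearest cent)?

Peak energy = 0.12 kW × 1.5 h × 30 = 5.4 kWh
Off-peak energy = 0.12 kW × 0.5 h × 30 = 1.8 kWh
Cost = 5.4 × €0.49 + 1.8 × €0.42 = €2.646 + €0.756 = €3.40

€3.40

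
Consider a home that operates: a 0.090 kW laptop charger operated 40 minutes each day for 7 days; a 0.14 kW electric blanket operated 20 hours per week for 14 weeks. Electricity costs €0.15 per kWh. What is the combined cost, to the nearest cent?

laptop charger: Runtime = 40 min × 7 = 280 min = 4.666666… h
laptop charger: 0.09 kW × 4.666666… h = 0.42 kWh
electric blanket: Runtime = 20 h/week × 14 weeks = 280 h
electric blanket: 0.14 kW × 280 h = 39.2 kWh
Total energy = 39.62 kWh
Cost = 39.62 × €0.15 = €5.94

€5.94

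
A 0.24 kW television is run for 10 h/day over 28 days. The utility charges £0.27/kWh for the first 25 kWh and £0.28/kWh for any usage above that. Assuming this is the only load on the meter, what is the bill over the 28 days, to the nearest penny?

Runtime = 10 h/day × 28 days = 280 h
Energy = 0.24 kW × 280 h = 67.2 kWh
Tier 1 (0–25 kWh): 25 × £0.27 = £6.75
Above 25 kWh: 42.2 × £0.28 = £11.816
Bill = £18.57

£18.57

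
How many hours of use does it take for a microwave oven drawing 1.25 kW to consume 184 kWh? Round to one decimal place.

Hours = 184 kWh ÷ 1.25 kW = 147.2 h

147.2 h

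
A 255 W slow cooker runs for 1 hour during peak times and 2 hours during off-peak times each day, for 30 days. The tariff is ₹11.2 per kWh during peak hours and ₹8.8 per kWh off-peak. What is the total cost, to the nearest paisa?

₹220.32

Peak energy = 0.255 kW × 1 h × 30 = 7.65 kWh
Off-peak energy = 0.255 kW × 2 h × 30 = 15.3 kWh
Cost = 7.65 × ₹11.2 + 15.3 × ₹8.8 = ₹85.68 + ₹134.64 = ₹220.32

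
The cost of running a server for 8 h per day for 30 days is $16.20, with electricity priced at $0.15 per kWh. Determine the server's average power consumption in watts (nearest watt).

450 W

Energy = $16.20 ÷ $0.15/kWh = 108 kWh
Runtime = 8 h/day × 30 days = 240 h
Power = 108 kWh ÷ 240 h = 0.45 kW = 450 W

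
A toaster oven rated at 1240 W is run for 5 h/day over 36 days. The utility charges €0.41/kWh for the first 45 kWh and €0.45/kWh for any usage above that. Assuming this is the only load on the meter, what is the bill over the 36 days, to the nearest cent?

€98.64

Runtime = 5 h/day × 36 days = 180 h
Energy = 1.24 kW × 180 h = 223.2 kWh
Tier 1 (0–45 kWh): 45 × €0.41 = €18.45
Above 45 kWh: 178.2 × €0.45 = €80.19
Bill = €98.64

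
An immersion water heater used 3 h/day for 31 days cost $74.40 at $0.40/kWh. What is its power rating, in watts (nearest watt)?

2000 W

Energy = $74.40 ÷ $0.40/kWh = 186 kWh
Runtime = 3 h/day × 31 days = 93 h
Power = 186 kWh ÷ 93 h = 2 kW = 2000 W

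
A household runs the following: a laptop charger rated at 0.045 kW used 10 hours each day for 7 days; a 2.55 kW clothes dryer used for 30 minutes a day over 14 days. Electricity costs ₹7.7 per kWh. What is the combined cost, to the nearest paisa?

₹161.70

laptop charger: Runtime = 10 h/day × 7 days = 70 h
laptop charger: 0.045 kW × 70 h = 3.15 kWh
clothes dryer: Runtime = 30 min × 14 = 420 min = 7 h
clothes dryer: 2.55 kW × 7 h = 17.85 kWh
Total energy = 21 kWh
Cost = 21 × ₹7.7 = ₹161.70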